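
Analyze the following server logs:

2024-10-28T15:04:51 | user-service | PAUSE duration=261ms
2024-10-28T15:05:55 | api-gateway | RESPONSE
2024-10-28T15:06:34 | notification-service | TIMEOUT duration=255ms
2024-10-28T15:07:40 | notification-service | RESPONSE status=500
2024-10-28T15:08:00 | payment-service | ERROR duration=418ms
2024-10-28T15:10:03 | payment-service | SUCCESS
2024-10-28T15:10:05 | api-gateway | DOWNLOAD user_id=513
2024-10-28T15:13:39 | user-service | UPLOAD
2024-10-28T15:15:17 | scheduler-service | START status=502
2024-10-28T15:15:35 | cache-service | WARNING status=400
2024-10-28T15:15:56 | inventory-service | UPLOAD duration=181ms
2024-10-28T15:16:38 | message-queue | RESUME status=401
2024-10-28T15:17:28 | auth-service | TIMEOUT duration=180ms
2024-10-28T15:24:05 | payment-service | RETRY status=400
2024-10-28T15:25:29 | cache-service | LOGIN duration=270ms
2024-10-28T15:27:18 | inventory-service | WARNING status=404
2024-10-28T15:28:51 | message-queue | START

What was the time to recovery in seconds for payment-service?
123

To calculate recovery time:

1. Find ERROR event for payment-service: 2024-10-28T15:08:00
2. Find next SUCCESS event for payment-service: 2024-10-28T15:10:03
3. Recovery time: 2024-10-28T15:10:03 - 2024-10-28T15:08:00 = 123 seconds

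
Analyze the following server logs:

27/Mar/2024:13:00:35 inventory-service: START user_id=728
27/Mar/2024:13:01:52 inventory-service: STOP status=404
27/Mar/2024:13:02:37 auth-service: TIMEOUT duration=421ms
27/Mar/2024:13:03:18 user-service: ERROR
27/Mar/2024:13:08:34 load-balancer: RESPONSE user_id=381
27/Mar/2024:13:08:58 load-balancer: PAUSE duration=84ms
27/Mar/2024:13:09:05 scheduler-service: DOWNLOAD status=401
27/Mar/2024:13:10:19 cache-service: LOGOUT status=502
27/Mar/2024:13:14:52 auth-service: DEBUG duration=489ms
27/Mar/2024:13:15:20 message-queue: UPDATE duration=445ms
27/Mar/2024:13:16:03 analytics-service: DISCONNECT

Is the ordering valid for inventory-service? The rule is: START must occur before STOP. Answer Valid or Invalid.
Valid

To validate ordering:

1. Required order: START → STOP
2. Rule: START must occur before STOP
3. Check actual order of events for inventory-service
4. Result: Valid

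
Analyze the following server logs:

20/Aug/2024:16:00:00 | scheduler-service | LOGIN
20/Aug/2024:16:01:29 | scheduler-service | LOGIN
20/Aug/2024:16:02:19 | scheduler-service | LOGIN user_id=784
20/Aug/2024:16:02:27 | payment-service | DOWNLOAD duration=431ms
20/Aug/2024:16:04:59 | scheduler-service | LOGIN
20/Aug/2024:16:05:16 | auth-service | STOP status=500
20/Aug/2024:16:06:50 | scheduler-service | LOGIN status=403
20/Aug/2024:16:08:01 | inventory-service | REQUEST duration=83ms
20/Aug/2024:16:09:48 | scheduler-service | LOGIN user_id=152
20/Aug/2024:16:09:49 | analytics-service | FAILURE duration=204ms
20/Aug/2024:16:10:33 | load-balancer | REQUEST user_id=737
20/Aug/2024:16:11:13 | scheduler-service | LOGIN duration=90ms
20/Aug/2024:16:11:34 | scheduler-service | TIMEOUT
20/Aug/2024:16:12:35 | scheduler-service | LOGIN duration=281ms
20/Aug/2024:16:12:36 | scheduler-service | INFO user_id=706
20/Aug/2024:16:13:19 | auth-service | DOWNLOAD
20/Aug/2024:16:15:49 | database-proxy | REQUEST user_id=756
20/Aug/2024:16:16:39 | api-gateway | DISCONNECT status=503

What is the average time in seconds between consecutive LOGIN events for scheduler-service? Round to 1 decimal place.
107.9

To calculate average interval:

1. Find all LOGIN events for scheduler-service in order
2. Calculate time gaps between consecutive events
3. Compute mean of gaps: 755 / 7 = 107.9 seconds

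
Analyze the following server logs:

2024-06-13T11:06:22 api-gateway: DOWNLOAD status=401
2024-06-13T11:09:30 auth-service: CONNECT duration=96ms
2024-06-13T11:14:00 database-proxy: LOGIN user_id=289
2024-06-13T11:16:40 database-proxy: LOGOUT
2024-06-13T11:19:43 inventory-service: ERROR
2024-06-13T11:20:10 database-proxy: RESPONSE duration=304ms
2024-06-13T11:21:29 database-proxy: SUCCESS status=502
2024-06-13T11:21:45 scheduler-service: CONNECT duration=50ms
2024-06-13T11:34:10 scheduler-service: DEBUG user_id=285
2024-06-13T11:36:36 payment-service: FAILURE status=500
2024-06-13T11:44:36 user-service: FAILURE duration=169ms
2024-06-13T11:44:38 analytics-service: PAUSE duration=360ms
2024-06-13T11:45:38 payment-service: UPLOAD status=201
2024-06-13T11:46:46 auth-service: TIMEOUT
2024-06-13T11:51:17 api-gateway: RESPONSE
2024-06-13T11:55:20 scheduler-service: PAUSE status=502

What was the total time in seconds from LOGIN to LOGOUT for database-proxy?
160

To calculate state duration:

1. Find LOGIN event for database-proxy: 2024-06-13T11:14:00
2. Find LOGOUT event for database-proxy: 2024-06-13T11:16:40
3. Calculate duration: 2024-06-13T11:16:40 - 2024-06-13T11:14:00 = 160 seconds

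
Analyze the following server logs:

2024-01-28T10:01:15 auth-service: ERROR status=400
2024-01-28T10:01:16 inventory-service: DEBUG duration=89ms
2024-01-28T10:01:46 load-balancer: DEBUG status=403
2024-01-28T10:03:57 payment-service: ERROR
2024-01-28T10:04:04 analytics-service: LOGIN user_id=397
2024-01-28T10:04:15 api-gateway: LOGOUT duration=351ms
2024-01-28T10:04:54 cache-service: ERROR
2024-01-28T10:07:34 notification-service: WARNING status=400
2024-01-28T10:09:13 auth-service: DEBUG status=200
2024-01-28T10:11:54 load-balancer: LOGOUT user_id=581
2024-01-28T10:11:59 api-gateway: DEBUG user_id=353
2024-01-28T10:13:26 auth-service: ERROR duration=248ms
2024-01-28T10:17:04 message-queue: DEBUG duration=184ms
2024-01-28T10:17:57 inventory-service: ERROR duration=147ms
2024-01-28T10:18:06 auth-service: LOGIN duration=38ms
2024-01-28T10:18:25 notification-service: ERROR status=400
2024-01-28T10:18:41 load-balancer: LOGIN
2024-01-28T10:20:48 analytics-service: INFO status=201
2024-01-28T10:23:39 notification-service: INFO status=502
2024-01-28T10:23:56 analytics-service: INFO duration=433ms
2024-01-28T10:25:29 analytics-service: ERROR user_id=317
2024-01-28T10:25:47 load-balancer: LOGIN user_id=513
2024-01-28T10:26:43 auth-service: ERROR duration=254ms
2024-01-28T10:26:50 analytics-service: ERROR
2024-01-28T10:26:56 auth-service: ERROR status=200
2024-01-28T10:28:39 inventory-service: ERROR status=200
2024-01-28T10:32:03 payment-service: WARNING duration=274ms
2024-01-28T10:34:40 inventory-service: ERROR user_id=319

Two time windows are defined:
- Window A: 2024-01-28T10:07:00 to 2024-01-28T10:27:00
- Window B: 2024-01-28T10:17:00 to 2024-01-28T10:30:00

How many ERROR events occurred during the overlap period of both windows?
6

To find overlap events:

1. Window A: 2024-01-28T10:07:00 to 2024-01-28T10:27:00
2. Window B: 2024-01-28T10:17:00 to 2024-01-28T10:30:00
3. Overlap period: 2024-01-28T10:17:00 to 2024-01-28T10:27:00
4. Count ERROR events in overlap: 6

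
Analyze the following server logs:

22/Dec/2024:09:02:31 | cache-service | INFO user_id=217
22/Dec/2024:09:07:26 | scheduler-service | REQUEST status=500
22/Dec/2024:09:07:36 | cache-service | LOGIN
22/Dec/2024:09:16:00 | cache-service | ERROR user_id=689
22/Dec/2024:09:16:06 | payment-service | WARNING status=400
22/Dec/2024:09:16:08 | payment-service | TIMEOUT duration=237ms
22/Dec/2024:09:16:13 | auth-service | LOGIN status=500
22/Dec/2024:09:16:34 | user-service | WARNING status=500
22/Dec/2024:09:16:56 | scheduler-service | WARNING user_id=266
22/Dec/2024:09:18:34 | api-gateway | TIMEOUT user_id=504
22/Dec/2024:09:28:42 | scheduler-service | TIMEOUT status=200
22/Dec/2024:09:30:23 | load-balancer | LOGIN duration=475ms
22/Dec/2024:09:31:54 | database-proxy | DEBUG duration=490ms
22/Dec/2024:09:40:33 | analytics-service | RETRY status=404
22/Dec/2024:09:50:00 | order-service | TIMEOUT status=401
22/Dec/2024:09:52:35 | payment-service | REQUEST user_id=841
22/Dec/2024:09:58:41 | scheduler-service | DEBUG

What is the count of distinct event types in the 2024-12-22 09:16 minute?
4

To count unique event types:

1. Filter events in the minute starting at 2024-12-22 09:16
2. Extract event types from matching entries
3. Count unique types: 4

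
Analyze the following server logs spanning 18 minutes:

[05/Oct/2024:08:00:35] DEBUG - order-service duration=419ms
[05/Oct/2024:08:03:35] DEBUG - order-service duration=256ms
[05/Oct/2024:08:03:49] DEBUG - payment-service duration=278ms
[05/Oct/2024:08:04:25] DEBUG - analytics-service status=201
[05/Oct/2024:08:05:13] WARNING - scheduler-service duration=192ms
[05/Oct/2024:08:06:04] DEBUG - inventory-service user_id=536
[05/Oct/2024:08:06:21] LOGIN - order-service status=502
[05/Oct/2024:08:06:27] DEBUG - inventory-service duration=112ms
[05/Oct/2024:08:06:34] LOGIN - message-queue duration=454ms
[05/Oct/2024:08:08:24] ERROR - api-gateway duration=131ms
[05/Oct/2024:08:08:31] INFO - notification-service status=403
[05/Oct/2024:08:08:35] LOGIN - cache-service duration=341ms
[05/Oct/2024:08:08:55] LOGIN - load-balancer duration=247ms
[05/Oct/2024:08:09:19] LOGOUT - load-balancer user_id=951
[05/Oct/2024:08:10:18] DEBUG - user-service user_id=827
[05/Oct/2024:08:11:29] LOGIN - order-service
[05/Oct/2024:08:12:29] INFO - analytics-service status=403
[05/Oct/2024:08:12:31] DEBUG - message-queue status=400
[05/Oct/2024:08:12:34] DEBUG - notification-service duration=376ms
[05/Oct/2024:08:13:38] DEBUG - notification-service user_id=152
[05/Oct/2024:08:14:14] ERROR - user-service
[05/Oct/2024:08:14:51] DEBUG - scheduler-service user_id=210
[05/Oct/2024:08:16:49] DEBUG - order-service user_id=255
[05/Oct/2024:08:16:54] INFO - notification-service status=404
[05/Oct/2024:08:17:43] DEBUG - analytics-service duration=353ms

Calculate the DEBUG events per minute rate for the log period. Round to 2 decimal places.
0.72

To calculate the rate:

1. Count total DEBUG events: 13
2. Total time period: 18 minutes
3. Rate = 13 / 18 = 0.72 events per minute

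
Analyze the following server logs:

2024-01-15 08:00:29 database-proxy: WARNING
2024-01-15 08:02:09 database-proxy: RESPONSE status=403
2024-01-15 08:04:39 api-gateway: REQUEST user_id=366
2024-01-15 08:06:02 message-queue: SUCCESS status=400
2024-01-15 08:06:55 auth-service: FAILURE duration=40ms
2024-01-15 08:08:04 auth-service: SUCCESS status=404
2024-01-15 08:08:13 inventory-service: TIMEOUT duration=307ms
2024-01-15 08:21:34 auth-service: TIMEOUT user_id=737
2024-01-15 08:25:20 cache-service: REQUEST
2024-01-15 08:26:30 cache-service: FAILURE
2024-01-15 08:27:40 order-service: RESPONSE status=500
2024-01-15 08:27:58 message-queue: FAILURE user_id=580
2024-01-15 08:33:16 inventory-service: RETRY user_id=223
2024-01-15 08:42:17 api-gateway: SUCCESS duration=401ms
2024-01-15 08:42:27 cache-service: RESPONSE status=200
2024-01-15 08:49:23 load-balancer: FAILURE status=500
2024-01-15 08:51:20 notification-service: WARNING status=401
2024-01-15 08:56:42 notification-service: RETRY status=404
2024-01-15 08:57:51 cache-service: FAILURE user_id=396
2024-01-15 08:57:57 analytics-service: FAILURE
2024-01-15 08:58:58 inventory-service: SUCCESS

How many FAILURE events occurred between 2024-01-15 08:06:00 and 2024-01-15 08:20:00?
1

To count events in the time window:

1. Window boundaries: 2024-01-15 08:06:00 to 2024-01-15 08:20:00
2. Filter for FAILURE events within this window
3. Count matching events: 1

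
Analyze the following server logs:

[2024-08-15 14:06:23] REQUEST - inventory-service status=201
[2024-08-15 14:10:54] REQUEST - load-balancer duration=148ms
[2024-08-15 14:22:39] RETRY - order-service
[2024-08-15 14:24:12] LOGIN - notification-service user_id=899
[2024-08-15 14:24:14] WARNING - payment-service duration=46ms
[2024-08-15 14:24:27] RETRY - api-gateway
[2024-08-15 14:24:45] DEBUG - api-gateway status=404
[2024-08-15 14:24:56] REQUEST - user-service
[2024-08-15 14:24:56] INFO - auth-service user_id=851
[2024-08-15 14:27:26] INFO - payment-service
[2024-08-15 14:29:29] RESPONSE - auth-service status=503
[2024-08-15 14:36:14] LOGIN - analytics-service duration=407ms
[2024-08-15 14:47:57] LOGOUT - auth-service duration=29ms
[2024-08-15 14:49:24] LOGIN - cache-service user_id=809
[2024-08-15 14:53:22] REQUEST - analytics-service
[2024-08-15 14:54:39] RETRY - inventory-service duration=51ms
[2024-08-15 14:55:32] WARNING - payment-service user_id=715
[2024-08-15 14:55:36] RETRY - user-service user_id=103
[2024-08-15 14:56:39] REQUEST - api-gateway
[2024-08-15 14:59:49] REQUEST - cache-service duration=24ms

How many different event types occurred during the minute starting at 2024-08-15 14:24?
6

To count unique event types:

1. Filter events in the minute starting at 2024-08-15 14:24
2. Extract event types from matching entries
3. Count unique types: 6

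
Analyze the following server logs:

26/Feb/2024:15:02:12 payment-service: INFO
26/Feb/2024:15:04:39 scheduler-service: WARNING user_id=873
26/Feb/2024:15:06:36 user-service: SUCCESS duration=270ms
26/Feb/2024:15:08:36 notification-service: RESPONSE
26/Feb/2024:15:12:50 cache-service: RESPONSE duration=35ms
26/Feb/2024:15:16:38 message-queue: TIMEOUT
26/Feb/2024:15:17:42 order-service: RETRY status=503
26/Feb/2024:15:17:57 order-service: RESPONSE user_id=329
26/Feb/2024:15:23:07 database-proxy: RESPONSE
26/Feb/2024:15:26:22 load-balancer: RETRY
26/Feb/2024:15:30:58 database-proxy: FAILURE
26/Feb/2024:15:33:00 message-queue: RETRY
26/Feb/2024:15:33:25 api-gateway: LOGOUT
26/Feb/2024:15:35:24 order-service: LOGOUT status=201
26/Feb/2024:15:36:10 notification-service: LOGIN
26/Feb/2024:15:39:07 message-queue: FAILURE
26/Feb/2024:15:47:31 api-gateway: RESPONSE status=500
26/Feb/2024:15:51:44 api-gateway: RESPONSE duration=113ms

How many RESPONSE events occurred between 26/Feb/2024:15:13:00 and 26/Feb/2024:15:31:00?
2

To count events in the time window:

1. Window boundaries: 26/Feb/2024:15:13:00 to 26/Feb/2024:15:31:00
2. Filter for RESPONSE events within this window
3. Count matching events: 2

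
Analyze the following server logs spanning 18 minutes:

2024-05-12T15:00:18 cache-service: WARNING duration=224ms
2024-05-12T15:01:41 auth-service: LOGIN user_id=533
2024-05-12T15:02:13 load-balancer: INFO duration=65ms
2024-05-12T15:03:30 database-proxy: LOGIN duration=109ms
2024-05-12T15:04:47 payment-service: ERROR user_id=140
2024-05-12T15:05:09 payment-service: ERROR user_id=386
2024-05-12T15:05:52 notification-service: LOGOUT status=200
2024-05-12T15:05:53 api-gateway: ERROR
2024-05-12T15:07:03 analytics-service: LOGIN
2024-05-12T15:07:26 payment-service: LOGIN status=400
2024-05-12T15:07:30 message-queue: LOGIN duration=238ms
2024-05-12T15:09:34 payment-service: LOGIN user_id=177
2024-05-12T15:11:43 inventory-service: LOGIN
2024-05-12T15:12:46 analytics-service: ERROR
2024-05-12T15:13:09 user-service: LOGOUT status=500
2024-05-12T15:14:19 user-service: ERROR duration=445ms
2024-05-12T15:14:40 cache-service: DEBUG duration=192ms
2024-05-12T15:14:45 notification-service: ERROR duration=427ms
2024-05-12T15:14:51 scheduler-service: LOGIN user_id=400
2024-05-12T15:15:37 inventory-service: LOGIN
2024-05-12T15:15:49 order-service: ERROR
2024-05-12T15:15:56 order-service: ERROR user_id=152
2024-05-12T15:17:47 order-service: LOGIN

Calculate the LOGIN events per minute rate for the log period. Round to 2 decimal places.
0.56

To calculate the rate:

1. Count total LOGIN events: 10
2. Total time period: 18 minutes
3. Rate = 10 / 18 = 0.56 events per minute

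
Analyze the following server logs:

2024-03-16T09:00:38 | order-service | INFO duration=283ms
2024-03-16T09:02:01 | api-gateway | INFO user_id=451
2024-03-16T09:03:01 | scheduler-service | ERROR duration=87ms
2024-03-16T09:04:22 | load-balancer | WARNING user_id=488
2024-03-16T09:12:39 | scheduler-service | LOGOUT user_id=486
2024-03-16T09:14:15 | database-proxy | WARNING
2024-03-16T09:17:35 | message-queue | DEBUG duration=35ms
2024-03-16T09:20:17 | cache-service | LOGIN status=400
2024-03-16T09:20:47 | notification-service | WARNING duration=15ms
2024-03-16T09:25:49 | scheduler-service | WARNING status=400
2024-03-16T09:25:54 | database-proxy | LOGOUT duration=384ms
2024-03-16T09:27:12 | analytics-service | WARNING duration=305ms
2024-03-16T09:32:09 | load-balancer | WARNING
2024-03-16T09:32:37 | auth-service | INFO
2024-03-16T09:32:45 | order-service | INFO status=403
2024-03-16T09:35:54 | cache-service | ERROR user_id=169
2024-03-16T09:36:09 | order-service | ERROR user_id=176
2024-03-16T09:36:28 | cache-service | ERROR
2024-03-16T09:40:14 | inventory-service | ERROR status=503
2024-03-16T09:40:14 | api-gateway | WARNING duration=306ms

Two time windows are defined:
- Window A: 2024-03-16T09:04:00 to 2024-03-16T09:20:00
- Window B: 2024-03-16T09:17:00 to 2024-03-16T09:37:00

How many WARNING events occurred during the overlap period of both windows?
0

To find overlap events:

1. Window A: 2024-03-16T09:04:00 to 2024-03-16T09:20:00
2. Window B: 2024-03-16T09:17:00 to 2024-03-16T09:37:00
3. Overlap period: 2024-03-16T09:17:00 to 2024-03-16T09:20:00
4. Count WARNING events in overlap: 0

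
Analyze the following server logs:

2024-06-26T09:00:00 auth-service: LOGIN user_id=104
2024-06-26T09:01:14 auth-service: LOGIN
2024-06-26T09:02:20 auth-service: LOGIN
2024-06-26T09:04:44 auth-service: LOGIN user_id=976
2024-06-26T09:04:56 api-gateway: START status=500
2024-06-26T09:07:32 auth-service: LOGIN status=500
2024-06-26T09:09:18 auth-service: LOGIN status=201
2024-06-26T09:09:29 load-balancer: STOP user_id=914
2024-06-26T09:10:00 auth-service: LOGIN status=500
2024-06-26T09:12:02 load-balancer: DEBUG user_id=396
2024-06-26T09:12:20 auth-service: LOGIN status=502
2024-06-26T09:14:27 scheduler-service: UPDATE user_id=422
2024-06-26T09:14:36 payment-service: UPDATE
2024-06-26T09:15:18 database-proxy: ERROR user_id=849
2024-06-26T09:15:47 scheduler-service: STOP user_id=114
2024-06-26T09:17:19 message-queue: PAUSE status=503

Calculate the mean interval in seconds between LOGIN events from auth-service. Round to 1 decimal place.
105.7

To calculate average interval:

1. Find all LOGIN events for auth-service in order
2. Calculate time gaps between consecutive events
3. Compute mean of gaps: 740 / 7 = 105.7 seconds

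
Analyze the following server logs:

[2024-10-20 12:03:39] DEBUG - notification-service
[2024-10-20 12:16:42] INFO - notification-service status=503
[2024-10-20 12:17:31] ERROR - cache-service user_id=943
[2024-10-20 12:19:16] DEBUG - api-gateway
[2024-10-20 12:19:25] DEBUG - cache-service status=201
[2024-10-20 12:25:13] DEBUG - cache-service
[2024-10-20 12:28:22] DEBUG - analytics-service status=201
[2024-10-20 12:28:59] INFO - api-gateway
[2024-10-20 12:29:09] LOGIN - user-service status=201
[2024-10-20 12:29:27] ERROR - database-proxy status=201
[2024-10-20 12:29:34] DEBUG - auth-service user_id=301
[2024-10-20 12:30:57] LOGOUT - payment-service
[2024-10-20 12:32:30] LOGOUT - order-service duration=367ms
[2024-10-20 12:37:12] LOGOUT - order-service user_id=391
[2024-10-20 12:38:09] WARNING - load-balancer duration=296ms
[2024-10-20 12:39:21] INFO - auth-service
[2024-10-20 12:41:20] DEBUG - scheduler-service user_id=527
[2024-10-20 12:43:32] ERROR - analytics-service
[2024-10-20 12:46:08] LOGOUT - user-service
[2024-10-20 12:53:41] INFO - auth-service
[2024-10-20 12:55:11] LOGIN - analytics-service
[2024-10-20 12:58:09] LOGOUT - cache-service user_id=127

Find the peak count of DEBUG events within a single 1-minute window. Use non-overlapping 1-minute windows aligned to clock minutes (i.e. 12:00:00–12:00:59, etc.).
2

To find the burst window:

1. Divide the log period into non-overlapping 1-minute windows starting at 12:00
2. Count DEBUG events in each window
3. Find the window with maximum count
4. Maximum events in a window: 2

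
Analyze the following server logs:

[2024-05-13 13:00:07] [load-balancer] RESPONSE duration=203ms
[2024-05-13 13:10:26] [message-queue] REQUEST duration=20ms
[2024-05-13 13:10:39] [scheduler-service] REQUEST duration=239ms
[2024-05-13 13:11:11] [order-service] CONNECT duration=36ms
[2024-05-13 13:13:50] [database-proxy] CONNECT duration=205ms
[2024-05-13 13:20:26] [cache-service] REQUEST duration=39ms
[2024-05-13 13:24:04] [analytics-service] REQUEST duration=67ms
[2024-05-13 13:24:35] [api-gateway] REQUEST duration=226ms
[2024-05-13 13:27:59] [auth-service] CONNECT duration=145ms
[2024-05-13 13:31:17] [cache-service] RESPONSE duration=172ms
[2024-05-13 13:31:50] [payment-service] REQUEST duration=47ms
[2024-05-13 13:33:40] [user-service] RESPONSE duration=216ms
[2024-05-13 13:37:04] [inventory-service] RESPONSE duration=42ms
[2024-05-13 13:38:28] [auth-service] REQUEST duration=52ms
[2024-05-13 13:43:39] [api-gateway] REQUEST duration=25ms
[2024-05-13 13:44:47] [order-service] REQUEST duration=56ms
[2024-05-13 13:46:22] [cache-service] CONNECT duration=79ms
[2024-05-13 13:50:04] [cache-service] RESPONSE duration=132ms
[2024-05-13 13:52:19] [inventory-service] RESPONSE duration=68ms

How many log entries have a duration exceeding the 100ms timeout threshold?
8

To count timeouts:

1. Threshold: 100ms
2. Extract duration from each log entry
3. Count entries where duration > 100
4. Timeout count: 8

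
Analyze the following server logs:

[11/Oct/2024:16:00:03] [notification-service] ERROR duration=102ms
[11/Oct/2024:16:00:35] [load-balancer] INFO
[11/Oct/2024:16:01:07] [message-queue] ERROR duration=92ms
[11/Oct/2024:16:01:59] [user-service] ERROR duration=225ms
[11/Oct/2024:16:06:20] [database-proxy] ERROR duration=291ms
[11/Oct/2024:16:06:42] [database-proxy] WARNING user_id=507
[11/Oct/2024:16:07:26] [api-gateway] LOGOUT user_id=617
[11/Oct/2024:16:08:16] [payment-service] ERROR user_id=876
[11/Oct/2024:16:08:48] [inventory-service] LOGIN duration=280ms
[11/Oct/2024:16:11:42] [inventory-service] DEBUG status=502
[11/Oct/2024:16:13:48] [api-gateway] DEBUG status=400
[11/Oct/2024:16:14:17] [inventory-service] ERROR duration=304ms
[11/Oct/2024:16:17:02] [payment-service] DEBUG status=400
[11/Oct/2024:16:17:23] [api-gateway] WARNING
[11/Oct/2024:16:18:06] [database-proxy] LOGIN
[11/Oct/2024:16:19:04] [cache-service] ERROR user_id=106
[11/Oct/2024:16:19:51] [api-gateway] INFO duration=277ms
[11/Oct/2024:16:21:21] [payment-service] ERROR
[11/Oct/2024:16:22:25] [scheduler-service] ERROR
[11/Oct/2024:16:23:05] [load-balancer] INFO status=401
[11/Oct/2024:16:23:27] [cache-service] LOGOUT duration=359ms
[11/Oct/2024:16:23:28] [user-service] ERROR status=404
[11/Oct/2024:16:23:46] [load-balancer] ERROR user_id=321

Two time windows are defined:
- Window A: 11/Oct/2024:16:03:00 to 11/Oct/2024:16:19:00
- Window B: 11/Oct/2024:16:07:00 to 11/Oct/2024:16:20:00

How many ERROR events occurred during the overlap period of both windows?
2

To find overlap events:

1. Window A: 11/Oct/2024:16:03:00 to 11/Oct/2024:16:19:00
2. Window B: 11/Oct/2024:16:07:00 to 11/Oct/2024:16:20:00
3. Overlap period: 11/Oct/2024:16:07:00 to 11/Oct/2024:16:19:00
4. Count ERROR events in overlap: 2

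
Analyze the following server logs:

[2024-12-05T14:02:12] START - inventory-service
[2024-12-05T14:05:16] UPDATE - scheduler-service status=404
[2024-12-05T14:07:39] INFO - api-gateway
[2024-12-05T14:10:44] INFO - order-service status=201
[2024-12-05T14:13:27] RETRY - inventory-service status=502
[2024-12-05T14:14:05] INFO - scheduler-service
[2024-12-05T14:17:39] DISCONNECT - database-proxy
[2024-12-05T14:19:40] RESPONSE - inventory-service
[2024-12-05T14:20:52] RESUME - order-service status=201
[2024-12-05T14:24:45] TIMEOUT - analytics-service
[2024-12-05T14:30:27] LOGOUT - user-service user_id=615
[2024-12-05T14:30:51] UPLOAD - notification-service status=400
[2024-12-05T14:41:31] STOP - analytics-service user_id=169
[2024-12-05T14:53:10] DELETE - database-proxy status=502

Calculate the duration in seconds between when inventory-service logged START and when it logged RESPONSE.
1048

To find the time between events:

1. Locate the first START event for inventory-service: 2024-12-05T14:02:12
2. Locate the first RESPONSE event for inventory-service: 2024-12-05T14:19:40
3. Calculate the difference: 2024-12-05T14:19:40 - 2024-12-05T14:02:12 = 1048 seconds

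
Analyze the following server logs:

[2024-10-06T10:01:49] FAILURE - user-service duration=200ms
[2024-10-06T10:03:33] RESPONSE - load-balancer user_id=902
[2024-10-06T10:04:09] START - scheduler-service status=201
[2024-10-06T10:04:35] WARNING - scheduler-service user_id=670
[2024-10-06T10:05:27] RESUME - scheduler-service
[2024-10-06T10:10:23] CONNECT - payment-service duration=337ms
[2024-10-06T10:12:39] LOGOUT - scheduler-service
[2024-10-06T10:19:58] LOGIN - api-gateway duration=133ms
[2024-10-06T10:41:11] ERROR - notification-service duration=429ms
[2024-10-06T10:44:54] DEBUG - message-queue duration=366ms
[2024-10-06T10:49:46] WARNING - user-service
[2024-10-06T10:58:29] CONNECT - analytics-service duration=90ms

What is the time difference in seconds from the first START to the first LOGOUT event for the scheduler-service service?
510

To find the time between events:

1. Locate the first START event for scheduler-service: 2024-10-06T10:04:09
2. Locate the first LOGOUT event for scheduler-service: 2024-10-06T10:12:39
3. Calculate the difference: 2024-10-06T10:12:39 - 2024-10-06T10:04:09 = 510 seconds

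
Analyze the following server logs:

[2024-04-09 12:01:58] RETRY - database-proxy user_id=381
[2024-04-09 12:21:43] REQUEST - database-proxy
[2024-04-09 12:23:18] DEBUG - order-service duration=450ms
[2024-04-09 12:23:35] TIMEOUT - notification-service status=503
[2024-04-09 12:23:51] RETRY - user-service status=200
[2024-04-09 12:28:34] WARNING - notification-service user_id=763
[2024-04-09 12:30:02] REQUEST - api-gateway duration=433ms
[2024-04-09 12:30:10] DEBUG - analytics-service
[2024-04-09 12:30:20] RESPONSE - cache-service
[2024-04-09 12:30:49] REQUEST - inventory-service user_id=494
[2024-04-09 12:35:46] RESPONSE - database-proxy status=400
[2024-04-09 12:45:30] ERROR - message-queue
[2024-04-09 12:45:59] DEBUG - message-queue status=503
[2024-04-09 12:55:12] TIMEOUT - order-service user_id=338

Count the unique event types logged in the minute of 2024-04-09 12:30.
3

To count unique event types:

1. Filter events in the minute starting at 2024-04-09 12:30
2. Extract event types from matching entries
3. Count unique types: 3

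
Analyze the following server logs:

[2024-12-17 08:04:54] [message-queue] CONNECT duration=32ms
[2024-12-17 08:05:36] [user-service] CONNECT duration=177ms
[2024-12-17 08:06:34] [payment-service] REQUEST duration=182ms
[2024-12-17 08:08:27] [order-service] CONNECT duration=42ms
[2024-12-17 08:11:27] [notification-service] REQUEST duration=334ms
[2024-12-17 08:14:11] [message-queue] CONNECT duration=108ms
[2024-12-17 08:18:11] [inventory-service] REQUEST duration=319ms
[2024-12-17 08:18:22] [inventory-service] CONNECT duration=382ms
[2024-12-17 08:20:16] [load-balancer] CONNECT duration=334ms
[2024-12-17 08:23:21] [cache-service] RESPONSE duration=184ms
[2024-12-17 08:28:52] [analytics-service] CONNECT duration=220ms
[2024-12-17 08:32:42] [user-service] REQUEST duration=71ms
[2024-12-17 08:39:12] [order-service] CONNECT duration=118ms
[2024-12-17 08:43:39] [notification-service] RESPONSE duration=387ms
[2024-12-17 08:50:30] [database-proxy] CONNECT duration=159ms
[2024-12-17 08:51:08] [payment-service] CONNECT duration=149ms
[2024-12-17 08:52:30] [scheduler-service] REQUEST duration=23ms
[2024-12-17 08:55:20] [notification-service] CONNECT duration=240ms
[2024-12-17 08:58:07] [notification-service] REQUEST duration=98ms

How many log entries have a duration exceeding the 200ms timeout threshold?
7

To count timeouts:

1. Threshold: 200ms
2. Extract duration from each log entry
3. Count entries where duration > 200
4. Timeout count: 7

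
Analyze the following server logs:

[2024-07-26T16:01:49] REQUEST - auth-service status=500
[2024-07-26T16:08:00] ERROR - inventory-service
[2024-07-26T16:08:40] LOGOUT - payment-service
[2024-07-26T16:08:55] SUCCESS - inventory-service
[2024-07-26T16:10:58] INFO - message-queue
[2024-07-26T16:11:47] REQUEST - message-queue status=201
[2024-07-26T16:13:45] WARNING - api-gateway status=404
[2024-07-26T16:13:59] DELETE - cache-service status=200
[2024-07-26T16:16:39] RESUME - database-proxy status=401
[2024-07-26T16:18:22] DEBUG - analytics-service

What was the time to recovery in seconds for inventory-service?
55

To calculate recovery time:

1. Find ERROR event for inventory-service: 2024-07-26T16:08:00
2. Find next SUCCESS event for inventory-service: 2024-07-26T16:08:55
3. Recovery time: 2024-07-26T16:08:55 - 2024-07-26T16:08:00 = 55 seconds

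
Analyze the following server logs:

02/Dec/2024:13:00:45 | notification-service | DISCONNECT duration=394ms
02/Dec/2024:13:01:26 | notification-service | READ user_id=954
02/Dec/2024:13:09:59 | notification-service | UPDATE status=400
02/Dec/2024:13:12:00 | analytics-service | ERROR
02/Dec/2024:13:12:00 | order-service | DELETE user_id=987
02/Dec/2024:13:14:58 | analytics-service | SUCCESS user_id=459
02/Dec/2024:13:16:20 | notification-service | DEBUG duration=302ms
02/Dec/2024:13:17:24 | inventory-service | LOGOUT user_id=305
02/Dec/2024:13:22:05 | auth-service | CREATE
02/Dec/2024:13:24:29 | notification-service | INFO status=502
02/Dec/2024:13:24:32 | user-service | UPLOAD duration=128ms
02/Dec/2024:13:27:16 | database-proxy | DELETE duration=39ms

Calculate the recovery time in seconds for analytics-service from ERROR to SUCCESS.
178

To calculate recovery time:

1. Find ERROR event for analytics-service: 02/Dec/2024:13:12:00
2. Find next SUCCESS event for analytics-service: 02/Dec/2024:13:14:58
3. Recovery time: 02/Dec/2024:13:14:58 - 02/Dec/2024:13:12:00 = 178 seconds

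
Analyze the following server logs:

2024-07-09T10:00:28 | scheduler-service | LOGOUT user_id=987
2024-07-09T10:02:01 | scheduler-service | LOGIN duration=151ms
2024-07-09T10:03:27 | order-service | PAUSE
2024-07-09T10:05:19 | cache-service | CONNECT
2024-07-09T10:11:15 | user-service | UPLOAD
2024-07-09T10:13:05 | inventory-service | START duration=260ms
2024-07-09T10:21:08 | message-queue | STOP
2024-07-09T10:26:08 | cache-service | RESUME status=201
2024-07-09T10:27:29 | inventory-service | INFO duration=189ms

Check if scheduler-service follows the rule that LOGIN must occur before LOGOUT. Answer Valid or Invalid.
Invalid

To validate ordering:

1. Required order: LOGIN → LOGOUT
2. Rule: LOGIN must occur before LOGOUT
3. Check actual order of events for scheduler-service
4. Result: Invalid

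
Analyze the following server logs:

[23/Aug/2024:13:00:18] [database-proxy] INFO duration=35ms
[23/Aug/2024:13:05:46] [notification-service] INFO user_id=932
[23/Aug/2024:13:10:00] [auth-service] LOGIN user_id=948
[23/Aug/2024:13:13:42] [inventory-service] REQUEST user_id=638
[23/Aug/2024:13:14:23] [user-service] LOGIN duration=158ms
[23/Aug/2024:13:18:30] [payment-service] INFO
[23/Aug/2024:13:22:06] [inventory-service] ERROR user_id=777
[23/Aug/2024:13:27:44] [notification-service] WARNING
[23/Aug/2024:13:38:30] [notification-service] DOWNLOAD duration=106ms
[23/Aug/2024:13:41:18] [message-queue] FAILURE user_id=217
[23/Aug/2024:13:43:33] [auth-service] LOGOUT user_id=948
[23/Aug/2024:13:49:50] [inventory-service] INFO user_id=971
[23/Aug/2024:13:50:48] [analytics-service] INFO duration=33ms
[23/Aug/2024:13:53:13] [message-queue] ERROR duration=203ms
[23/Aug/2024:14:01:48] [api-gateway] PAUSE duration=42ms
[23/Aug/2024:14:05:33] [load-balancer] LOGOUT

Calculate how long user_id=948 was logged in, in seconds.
2013

To calculate session duration:

1. Find LOGIN event for user_id=948: 23/Aug/2024:13:10:00
2. Find LOGOUT event for user_id=948: 23/Aug/2024:13:43:33
3. Session duration: 23/Aug/2024:13:43:33 - 23/Aug/2024:13:10:00 = 2013 seconds (33 minutes)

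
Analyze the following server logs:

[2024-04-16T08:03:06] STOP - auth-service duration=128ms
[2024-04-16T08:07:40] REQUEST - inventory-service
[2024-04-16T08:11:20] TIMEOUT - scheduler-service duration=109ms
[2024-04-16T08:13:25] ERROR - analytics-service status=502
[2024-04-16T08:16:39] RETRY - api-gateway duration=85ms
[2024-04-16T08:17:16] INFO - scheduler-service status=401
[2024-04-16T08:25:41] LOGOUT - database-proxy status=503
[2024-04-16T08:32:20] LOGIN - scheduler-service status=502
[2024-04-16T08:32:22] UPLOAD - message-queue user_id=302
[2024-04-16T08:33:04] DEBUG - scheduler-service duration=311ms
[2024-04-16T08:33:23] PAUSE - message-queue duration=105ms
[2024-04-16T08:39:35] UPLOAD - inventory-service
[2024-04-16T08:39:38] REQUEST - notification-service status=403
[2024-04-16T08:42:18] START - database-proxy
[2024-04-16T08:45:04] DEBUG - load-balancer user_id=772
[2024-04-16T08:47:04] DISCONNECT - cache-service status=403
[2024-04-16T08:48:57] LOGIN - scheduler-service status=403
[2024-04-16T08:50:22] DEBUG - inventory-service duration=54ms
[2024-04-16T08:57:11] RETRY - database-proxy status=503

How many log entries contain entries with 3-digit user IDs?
2

To find matching entries:

1. Pattern to match: entries with 3-digit user IDs
2. Scan each log entry for the pattern
3. Count matches: 2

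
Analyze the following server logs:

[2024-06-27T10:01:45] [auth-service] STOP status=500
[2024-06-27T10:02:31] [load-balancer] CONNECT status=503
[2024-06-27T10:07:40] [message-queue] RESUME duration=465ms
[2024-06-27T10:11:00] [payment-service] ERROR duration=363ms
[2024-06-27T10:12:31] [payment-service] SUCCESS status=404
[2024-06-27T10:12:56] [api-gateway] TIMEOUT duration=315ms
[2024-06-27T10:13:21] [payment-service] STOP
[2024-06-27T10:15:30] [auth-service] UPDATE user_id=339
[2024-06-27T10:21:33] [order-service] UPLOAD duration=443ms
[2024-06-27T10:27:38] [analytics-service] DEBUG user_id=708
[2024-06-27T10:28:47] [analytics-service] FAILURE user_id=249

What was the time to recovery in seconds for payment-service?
91

To calculate recovery time:

1. Find ERROR event for payment-service: 2024-06-27T10:11:00
2. Find next SUCCESS event for payment-service: 2024-06-27T10:12:31
3. Recovery time: 2024-06-27T10:12:31 - 2024-06-27T10:11:00 = 91 seconds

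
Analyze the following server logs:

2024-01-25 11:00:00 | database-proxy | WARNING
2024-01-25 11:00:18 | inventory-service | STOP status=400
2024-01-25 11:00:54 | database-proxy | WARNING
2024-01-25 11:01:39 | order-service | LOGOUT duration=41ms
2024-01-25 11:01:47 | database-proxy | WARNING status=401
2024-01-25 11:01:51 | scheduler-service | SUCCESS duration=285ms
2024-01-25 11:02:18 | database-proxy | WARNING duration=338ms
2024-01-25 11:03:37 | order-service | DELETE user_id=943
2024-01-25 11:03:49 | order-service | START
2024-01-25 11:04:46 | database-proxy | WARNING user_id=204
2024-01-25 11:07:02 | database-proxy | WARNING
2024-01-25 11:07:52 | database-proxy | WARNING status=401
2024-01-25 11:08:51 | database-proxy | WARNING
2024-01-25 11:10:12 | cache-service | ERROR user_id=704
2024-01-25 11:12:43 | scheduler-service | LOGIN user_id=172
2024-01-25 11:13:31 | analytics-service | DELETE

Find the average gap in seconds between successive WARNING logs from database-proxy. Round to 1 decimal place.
75.9

To calculate average interval:

1. Find all WARNING events for database-proxy in order
2. Calculate time gaps between consecutive events
3. Compute mean of gaps: 531 / 7 = 75.9 seconds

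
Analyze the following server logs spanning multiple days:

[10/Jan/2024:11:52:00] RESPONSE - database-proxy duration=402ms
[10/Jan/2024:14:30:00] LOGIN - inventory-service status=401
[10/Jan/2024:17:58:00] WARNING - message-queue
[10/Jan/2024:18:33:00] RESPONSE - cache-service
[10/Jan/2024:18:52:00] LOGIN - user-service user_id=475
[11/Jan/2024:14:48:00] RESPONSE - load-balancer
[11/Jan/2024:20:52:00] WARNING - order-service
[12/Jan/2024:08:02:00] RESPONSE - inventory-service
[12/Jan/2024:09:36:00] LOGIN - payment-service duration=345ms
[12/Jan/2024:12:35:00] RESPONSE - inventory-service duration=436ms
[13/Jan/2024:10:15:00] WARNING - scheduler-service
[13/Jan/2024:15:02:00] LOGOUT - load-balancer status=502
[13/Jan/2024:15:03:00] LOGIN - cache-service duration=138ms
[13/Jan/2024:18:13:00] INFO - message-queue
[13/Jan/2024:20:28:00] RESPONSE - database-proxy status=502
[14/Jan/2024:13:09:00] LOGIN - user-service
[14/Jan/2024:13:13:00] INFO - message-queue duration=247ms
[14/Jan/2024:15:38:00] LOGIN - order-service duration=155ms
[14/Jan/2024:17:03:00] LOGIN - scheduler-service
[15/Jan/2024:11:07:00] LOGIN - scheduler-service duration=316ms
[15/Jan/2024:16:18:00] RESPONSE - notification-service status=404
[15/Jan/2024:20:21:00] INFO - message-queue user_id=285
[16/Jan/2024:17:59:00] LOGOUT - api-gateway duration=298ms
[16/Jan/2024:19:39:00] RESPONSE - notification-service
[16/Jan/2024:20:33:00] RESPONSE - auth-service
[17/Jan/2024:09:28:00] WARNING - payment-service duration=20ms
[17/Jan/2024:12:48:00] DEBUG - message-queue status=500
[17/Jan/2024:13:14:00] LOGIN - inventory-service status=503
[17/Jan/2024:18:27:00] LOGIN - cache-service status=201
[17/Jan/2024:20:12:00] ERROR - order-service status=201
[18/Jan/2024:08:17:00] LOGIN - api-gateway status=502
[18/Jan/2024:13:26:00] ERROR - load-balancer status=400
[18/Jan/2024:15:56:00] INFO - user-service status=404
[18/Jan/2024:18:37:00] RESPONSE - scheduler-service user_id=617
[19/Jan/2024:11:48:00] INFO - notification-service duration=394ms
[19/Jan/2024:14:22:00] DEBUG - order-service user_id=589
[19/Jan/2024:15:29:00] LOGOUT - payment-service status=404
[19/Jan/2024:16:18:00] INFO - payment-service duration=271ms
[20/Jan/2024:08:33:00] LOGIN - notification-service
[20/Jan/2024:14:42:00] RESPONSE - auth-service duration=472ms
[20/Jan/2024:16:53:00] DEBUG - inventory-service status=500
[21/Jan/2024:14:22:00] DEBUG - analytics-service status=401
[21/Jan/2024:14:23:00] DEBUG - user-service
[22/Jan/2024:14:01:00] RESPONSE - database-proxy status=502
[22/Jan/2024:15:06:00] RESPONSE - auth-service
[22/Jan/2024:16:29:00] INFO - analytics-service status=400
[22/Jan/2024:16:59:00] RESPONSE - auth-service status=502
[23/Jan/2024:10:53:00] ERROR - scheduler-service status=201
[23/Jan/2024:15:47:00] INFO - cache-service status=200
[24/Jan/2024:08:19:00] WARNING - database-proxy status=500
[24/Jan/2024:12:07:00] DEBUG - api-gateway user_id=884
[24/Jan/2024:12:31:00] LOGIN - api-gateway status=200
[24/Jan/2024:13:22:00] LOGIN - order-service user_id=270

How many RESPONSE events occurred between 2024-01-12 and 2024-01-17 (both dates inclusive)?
6

To filter by date range:

1. Date range: 2024-01-12 through 2024-01-17, both dates inclusive
2. Filter for RESPONSE events whose date falls in this range
3. Count matching events: 6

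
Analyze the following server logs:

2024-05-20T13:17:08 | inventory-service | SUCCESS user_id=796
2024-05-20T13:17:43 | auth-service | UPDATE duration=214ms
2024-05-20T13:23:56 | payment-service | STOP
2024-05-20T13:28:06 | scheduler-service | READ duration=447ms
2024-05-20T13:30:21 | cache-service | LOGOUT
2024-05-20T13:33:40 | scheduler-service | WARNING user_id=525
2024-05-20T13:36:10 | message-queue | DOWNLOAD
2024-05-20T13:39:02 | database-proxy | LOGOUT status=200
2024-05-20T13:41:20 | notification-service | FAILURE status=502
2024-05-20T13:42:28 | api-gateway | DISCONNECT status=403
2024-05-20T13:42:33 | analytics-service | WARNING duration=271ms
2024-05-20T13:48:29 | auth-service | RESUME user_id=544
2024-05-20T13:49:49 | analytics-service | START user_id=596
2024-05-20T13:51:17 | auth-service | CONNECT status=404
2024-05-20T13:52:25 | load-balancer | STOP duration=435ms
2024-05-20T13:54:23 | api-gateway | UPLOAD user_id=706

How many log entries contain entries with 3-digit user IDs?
5

To find matching entries:

1. Pattern to match: entries with 3-digit user IDs
2. Scan each log entry for the pattern
3. Count matches: 5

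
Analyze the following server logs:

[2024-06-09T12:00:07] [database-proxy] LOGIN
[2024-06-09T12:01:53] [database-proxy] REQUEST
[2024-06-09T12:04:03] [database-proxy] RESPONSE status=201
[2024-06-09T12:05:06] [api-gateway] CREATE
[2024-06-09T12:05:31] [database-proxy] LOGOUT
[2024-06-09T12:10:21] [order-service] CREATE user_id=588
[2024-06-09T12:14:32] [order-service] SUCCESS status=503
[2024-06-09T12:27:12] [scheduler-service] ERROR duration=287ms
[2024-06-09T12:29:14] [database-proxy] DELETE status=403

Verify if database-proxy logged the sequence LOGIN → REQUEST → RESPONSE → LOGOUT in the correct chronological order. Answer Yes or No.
Yes

To verify sequence order:

1. Find all events in sequence LOGIN → REQUEST → RESPONSE → LOGOUT for database-proxy
2. Extract their timestamps
3. Check if timestamps are in ascending order
4. Result: Yes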